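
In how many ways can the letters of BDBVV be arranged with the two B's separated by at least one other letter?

18

There are 5!/(2!·2!) = 30 arrangements of BDBVV in total.
If the two B's are adjacent, glue them into one block, leaving 4 items to arrange: (4)!/(2!) = 12 ways.
Subtracting, 30 − 12 = 18 arrangements keep the B's apart.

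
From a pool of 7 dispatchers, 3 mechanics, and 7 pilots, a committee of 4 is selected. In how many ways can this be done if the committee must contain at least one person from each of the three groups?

1029

With no constraint there are C(17,4) = 2380 possible selections.
Subtract selections that omit an entire group: no dispatchers → C(10,4) = 210; no mechanics → C(14,4) = 1001; no pilots → C(10,4) = 210.
Add back selections omitting two groups (i.e. drawn from a single group): C(7,4) + C(3,4) + C(7,4) = 70.
By inclusion–exclusion: 2380 − 1421 + 70 = 1029.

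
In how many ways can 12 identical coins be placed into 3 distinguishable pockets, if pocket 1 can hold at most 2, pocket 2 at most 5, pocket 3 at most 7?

By stars and bars, unrestricted non-negative solutions to x_1+…+x_3 = 12 number C(12+2,2) = 91.
Subtract solutions that violate a single cap (substitute x_i' = x_i − (cap_i+1)): x_1 ≥ 3 gives C(11,2) = 55; x_2 ≥ 6 gives C(8,2) = 28; x_3 ≥ 8 gives C(6,2) = 15. Together 98.
Add back pairs where two caps are both exceeded: 10 + 3 + 0 = 13.
By inclusion–exclusion the count is 91 − 98 + 13 = 6.

6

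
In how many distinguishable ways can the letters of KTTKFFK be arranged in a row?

210

Letter multiplicities in KTTKFFK: F×2, K×3, T×2.
So there are 7! / (3!·2!·2!) = 210 distinguishable arrangements.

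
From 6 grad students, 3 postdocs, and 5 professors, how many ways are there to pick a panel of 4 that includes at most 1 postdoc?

Split by how many postdocs are chosen (0 through 1).
Sum: C(3,0)·C(11,4) + C(3,1)·C(11,3) = 330 + 495 = 825.

825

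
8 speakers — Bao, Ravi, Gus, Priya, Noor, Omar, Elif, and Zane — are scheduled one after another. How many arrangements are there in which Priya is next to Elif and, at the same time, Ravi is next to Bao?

2880

Treat {Priya,Elif} as one block (2 orders) and {Ravi,Bao} as another (2 orders).
That leaves 6 units to arrange: 2 × 2 × 6! = 4 × 720 = 2880.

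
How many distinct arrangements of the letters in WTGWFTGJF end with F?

5040

Fix F in the last position and arrange the remaining 8 letters.
Those 8 letters have G appearing twice, T appearing twice, and W appearing twice, giving (8)!/(2!·2!·2!) = 5040.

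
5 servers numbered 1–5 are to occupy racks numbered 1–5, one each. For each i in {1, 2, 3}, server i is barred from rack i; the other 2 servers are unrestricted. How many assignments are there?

Let Aᵢ (for i ∈ {1, 2, 3}) be the placements that put server i in its forbidden rack. Any j of these fix j positions, leaving (5−j)! ways to fill the rest, and there are C(3,j) ways to pick which j.
By inclusion–exclusion, the number of valid placements is Σ_{j=0}^{3} (−1)^j C(3,j)·(5−j)!.
Computing: 120 − 72 + 18 − 2 = 64.

64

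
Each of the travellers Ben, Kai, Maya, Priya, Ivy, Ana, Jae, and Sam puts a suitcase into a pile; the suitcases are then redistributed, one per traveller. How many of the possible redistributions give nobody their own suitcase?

14833

This is the derangement count D_8: permutations of 8 items with no fixed point.
By inclusion–exclusion this is Σ_{j=0}^{8} (−1)^j C(8,j)·(8−j)!.
Computing: 40320 − 40320 + 20160 − 6720 + 1680 − 336 + 56 − 8 + 1 = 14833.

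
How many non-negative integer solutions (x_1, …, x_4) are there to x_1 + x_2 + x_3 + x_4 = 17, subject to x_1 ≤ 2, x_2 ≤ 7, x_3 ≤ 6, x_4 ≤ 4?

By stars and bars, unrestricted non-negative solutions to x_1+…+x_4 = 17 number C(17+3,3) = 1140.
Subtract solutions that violate a single cap (substitute x_i' = x_i − (cap_i+1)): x_1 ≥ 3 gives C(17,3) = 680; x_2 ≥ 8 gives C(12,3) = 220; x_3 ≥ 7 gives C(13,3) = 286; x_4 ≥ 5 gives C(15,3) = 455. Together 1641.
Add back pairs where two caps are both exceeded: 84 + 120 + 220 + 10 + 35 + 56 = 525.
Subtract triples: 0 + 4 + 10 + 0 = 14.
By inclusion–exclusion the count is 1140 − 1641 + 525 − 14 = 10.

10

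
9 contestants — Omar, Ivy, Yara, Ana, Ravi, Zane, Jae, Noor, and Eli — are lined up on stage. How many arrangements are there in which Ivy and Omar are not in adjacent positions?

282240

Of the 9! = 362880 arrangements, those with Ivy and Omar adjacent number 2 × 8! = 80640 (treat the pair as a block with 2 internal orders).
Complementary counting: 362880 − 80640 = 282240.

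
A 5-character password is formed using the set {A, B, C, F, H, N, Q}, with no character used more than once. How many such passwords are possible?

2520

Choose and order 5 of the 7 symbols: the first character has 7 options, the next 6, and so on down to 3.
That product is 7 × 6 × 5 × 4 × 3 = 2520.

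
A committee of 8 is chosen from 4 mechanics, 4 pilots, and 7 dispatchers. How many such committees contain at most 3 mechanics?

Split by how many mechanics are chosen (0 through 3).
Sum: C(4,0)·C(11,8) + C(4,1)·C(11,7) + C(4,2)·C(11,6) + C(4,3)·C(11,5) = 165 + 1320 + 2772 + 1848 = 6105.

6105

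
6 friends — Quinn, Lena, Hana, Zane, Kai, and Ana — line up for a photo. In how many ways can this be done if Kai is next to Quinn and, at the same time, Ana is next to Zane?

Treat {Kai,Quinn} as one block (2 orders) and {Ana,Zane} as another (2 orders).
That leaves 4 units to arrange: 2 × 2 × 4! = 4 × 24 = 96.

96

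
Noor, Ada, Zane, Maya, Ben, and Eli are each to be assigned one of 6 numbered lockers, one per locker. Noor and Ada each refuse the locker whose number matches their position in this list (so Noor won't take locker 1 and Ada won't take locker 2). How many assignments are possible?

Let Aᵢ (for i ∈ {1, 2}) be the placements that put person i in their forbidden locker. Any j of these fix j positions, leaving (6−j)! ways to fill the rest, and there are C(2,j) ways to pick which j.
By inclusion–exclusion, the number of valid placements is Σ_{j=0}^{2} (−1)^j C(2,j)·(6−j)!.
Computing: 720 − 240 + 24 = 504.

504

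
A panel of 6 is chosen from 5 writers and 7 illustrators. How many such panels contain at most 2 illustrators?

112

Split by how many illustrators are chosen (0 through 2).
Sum: C(7,0)·C(5,6) + C(7,1)·C(5,5) + C(7,2)·C(5,4) = 0 + 7 + 105 = 112.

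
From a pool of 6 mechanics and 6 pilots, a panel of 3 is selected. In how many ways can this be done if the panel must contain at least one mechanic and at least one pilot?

Unrestricted: C(12,3) = 220 ways to pick any 3 of the 12.
Subtract selections that omit an entire group: no mechanics → C(6,3) = 20; no pilots → C(6,3) = 20.
Both groups omitted at once is impossible, so 220 − 40 = 180.

180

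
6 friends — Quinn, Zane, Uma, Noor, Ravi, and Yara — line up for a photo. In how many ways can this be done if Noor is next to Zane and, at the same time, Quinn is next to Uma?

96

Treat {Noor,Zane} as one block (2 orders) and {Quinn,Uma} as another (2 orders).
That leaves 4 units to arrange: 2 × 2 × 4! = 4 × 24 = 96.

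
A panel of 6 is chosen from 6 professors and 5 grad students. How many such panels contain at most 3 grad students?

Split by how many grad students are chosen (0 through 3).
Sum: C(5,0)·C(6,6) + C(5,1)·C(6,5) + C(5,2)·C(6,4) + C(5,3)·C(6,3) = 1 + 30 + 150 + 200 = 381.

381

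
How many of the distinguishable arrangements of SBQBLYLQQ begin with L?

With the first slot taken by L, it remains to arrange the other 8 letters (SBQBYLQQ).
Those 8 letters have B appearing twice and Q appearing 3 times, giving (8)!/(3!·2!) = 3360.

3360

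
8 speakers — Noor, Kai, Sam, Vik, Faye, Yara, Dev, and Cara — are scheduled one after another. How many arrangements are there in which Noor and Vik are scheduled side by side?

Place the 6 others and the Noor-Vik pair as 7 objects in a line; the pair has 2 internal arrangements.
That gives 2 × 7! = 2 × 5040 = 10080.

10080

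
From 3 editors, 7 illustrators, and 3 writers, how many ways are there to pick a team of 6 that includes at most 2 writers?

1596

Split by how many writers are chosen (0 through 2).
Sum: C(3,0)·C(10,6) + C(3,1)·C(10,5) + C(3,2)·C(10,4) = 210 + 756 + 630 = 1596.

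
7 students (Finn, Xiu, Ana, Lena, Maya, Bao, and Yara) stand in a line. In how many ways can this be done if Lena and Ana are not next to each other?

3600

There are 7! = 5040 arrangements in all. If Lena and Ana are adjacent, merging them into one block gives 2·(6)! = 1440 arrangements.
Complementary counting: 5040 − 1440 = 3600.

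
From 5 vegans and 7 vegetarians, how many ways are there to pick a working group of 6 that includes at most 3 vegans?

Split by how many vegans are chosen (0 through 3).
Sum: C(5,0)·C(7,6) + C(5,1)·C(7,5) + C(5,2)·C(7,4) + C(5,3)·C(7,3) = 7 + 105 + 350 + 350 = 812.

812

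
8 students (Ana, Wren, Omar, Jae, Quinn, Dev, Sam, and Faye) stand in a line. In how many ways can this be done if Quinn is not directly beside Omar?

Of the 8! = 40320 arrangements, those with Quinn and Omar adjacent number 2 × 7! = 10080 (treat the pair as a block with 2 internal orders).
So 40320 − 10080 = 30240 arrangements keep them apart.

30240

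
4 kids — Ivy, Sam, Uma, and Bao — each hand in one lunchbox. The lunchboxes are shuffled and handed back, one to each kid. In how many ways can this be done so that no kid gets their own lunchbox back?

Count assignments avoiding every fixed point. For any j of the 4 kids fixed to their own lunchbox, the other 4−j can be arranged in (4−j)! ways.
By inclusion–exclusion this is Σ_{j=0}^{4} (−1)^j C(4,j)·(4−j)!.
Computing: 24 − 24 + 12 − 4 + 1 = 9.

9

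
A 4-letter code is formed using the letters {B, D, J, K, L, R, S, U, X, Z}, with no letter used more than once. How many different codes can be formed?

5040

Choose and order 4 of the 10 symbols: the first letter has 10 options, the next 9, then 8, 7.
10 × 9 × 8 × 7 = 5040.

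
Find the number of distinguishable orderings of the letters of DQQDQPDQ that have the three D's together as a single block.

30

Treat the 3 copies of D as a single block. The multiset to arrange is then {DDD, P, Q, Q, Q, Q}, 6 items in all.
That gives (6)!/(4!) = 30 arrangements.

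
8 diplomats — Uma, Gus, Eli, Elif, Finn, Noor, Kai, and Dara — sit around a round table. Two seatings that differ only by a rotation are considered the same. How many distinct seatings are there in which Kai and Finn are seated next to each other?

Treat {Kai, Finn} as one unit (2 internal orders) and seat the resulting 7 units around the table: (6)! circular arrangements.
So 2 × (6)! = 2 × 720 = 1440.

1440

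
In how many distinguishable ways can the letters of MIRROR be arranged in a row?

Letter multiplicities in MIRROR: I×1, M×1, O×1, R×3.
So there are 6! / (3!) = 120 distinguishable arrangements.

120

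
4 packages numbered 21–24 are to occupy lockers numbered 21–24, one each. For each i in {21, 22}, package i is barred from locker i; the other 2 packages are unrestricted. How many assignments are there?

Let Aᵢ (for i ∈ {21, 22}) be the placements that put package i in its forbidden locker. Any j of these fix j positions, leaving (4−j)! ways to fill the rest, and there are C(2,j) ways to pick which j.
By inclusion–exclusion, the number of valid placements is Σ_{j=0}^{2} (−1)^j C(2,j)·(4−j)!.
Computing: 24 − 12 + 2 = 14.

14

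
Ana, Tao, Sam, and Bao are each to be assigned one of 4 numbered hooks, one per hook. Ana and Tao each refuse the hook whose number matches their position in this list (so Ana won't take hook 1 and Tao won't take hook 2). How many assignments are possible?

14

Let Aᵢ (for i ∈ {1, 2}) be the placements that put person i in their forbidden hook. Any j of these fix j positions, leaving (4−j)! ways to fill the rest, and there are C(2,j) ways to pick which j.
By inclusion–exclusion, the number of valid placements is Σ_{j=0}^{2} (−1)^j C(2,j)·(4−j)!.
Computing: 24 − 12 + 2 = 14.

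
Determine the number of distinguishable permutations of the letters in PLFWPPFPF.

The 9 letters of PLFWPPFPF have repeats: F appearing 3 times and P appearing 4 times.
Dividing 9! = 362880 by 4!·3! = 144 for the repeated letters gives 2520.

2520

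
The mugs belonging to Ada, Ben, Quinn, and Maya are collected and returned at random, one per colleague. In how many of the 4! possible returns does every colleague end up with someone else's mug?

Count assignments avoiding every fixed point. For any j of the 4 colleagues fixed to their own mug, the other 4−j can be arranged in (4−j)! ways.
By inclusion–exclusion this is Σ_{j=0}^{4} (−1)^j C(4,j)·(4−j)!.
Computing: 24 − 24 + 12 − 4 + 1 = 9.

9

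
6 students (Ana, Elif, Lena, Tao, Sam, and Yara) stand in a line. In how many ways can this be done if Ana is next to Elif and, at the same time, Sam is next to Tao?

Treat {Ana,Elif} as one block (2 orders) and {Sam,Tao} as another (2 orders).
That leaves 4 units to arrange: 2 × 2 × 4! = 4 × 24 = 96.

96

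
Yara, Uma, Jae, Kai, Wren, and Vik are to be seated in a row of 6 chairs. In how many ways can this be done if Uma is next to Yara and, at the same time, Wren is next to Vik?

96

Treat {Uma,Yara} as one block (2 orders) and {Wren,Vik} as another (2 orders).
That leaves 4 units to arrange: 2 × 2 × 4! = 4 × 24 = 96.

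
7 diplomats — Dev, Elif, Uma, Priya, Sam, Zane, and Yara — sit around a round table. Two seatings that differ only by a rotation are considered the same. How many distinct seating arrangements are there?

720

Fix one person's seat to break rotational symmetry; the remaining 6 people can be arranged in (6)! = 720 ways.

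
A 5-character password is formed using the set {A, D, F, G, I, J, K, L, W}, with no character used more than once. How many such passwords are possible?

With no repetition, fill the 5 characters in order: 9 choices, then 8, down to 5.
That product is 9 × 8 × 7 × 6 × 5 = 15120.

15120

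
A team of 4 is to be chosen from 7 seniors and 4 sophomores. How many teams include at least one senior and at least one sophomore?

294

Unrestricted: C(11,4) = 330 ways to pick any 4 of the 11.
Subtract selections that omit an entire group: no seniors → C(4,4) = 1; no sophomores → C(7,4) = 35.
Both groups omitted at once is impossible, so 330 − 36 = 294.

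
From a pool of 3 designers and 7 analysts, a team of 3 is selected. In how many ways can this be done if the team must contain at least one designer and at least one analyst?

Unrestricted: C(10,3) = 120 ways to pick any 3 of the 10.
Selections missing a whole group: no designers → C(7,3) = 35; no analysts → C(3,3) = 1.
Both groups omitted at once is impossible, so 120 − 36 = 84.

84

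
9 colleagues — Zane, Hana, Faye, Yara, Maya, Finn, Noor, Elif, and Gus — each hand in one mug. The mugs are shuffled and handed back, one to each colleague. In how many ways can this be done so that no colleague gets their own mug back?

Let Aᵢ be the assignments in which colleague i gets their own mug. We want the size of the complement of A₁∪…∪A_9.
By inclusion–exclusion this is Σ_{j=0}^{9} (−1)^j C(9,j)·(9−j)!.
Computing: 362880 − 362880 + 181440 − 60480 + 15120 − 3024 + 504 − 72 + 9 − 1 = 133496.

133496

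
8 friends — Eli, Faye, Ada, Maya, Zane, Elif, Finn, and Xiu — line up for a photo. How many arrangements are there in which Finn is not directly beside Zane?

30240

There are 8! = 40320 arrangements in all. If Finn and Zane are adjacent, merging them into one block gives 2·(7)! = 10080 arrangements.
So 40320 − 10080 = 30240 arrangements keep them apart.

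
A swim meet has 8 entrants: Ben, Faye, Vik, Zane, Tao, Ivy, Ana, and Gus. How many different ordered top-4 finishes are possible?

1680

There are 8 choices for 1st place, 7 for 2nd, and so on down to 5 for position 4.
That gives 8 × 7 × 6 × 5 = 1680.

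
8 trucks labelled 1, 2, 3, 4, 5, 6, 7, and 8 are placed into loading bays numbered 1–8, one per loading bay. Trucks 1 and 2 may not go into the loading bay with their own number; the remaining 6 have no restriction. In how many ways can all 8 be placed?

30960

Let Aᵢ (for i ∈ {1, 2}) be the placements that put truck i in its forbidden loading bay. Any j of these fix j positions, leaving (8−j)! ways to fill the rest, and there are C(2,j) ways to pick which j.
By inclusion–exclusion, the number of valid placements is Σ_{j=0}^{2} (−1)^j C(2,j)·(8−j)!.
Computing: 40320 − 10080 + 720 = 30960.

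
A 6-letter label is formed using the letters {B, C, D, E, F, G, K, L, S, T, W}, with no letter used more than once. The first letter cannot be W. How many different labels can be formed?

302400

The first letter has 11−1 = 10 choices (anything except W).
The remaining 5 letters are filled from the other 10 symbols without repetition: 10 × 9 × 8 × 7 × 6 = 30240.
Total: 10 × 30240 = 302400.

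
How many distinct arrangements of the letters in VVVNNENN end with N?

140

With the last slot taken by N, it remains to arrange the other 7 letters (VVVNENN).
Those 7 letters have N appearing 3 times and V appearing 3 times, giving (7)!/(3!·3!) = 140.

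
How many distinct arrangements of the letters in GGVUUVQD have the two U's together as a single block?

Treat the 2 copies of U as a single block. The multiset to arrange is then {UU, D, G, G, Q, V, V}, 7 items in all.
That gives (7)!/(2!·2!) = 1260 arrangements.

1260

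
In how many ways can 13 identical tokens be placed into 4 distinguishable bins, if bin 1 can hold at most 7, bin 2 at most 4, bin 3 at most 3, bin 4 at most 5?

69

Without the upper bounds there are C(16,3) = 560 ways to split 13 among 4 bins.
Subtract solutions that violate a single cap (substitute x_i' = x_i − (cap_i+1)): x_1 ≥ 8 gives C(8,3) = 56; x_2 ≥ 5 gives C(11,3) = 165; x_3 ≥ 4 gives C(12,3) = 220; x_4 ≥ 6 gives C(10,3) = 120. Together 561.
Add back pairs where two caps are both exceeded: 1 + 4 + 0 + 35 + 10 + 20 = 70.
By inclusion–exclusion the count is 560 − 561 + 70 = 69.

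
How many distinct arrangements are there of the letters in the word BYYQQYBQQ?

1260

The 9 letters of BYYQQYBQQ have repeats: B appearing twice, Q appearing 4 times, and Y appearing 3 times.
The number of distinct arrangements is 9!/(4!·3!·2!) = 362880/288 = 1260.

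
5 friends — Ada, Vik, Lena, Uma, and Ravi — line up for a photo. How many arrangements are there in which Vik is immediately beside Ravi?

48

Glue Vik and Ravi into one block (2 internal orders), leaving 4 units to arrange in a row.
So the count is 2·(4)! = 48.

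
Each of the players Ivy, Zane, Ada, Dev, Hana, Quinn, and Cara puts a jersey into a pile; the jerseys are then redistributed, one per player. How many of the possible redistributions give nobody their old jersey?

1854

Count assignments avoiding every fixed point. For any j of the 7 players fixed to their old jersey, the other 7−j can be arranged in (7−j)! ways.
By inclusion–exclusion this is Σ_{j=0}^{7} (−1)^j C(7,j)·(7−j)!.
Computing: 5040 − 5040 + 2520 − 840 + 210 − 42 + 7 − 1 = 1854.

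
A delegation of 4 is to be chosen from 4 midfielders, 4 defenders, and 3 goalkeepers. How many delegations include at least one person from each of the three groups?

Total 4-person selections from all 11: C(11,4) = 330.
Selections missing a whole group: no midfielders → C(7,4) = 35; no defenders → C(7,4) = 35; no goalkeepers → C(8,4) = 70.
Add back selections omitting two groups (i.e. drawn from a single group): C(4,4) + C(4,4) + C(3,4) = 2.
By inclusion–exclusion: 330 − 140 + 2 = 192.

192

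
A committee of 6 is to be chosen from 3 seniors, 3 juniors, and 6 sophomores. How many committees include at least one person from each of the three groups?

With no constraint there are C(12,6) = 924 possible selections.
Subtract selections that omit an entire group: no seniors → C(9,6) = 84; no juniors → C(9,6) = 84; no sophomores → C(6,6) = 1.
Add back selections omitting two groups (i.e. drawn from a single group): C(3,6) + C(3,6) + C(6,6) = 1.
By inclusion–exclusion: 924 − 169 + 1 = 756.

756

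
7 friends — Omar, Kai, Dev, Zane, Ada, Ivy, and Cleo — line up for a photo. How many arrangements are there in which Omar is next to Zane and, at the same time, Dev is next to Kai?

Treat {Omar,Zane} as one block (2 orders) and {Dev,Kai} as another (2 orders).
That leaves 5 units to arrange: 2 × 2 × 5! = 4 × 120 = 480.

480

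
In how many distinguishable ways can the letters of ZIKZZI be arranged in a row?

Letter multiplicities in ZIKZZI: I×2, K×1, Z×3.
So there are 6! / (3!·2!) = 60 distinguishable arrangements.

60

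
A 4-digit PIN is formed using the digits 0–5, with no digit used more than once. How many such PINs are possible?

360

This is a permutation of 4 out of 6: P(6,4) = 6!/2!.
6 × 5 × 4 × 3 = 360.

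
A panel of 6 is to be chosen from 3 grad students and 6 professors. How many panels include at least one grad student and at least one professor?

83

Unrestricted: C(9,6) = 84 ways to pick any 6 of the 9.
Selections missing a whole group: no grad students → C(6,6) = 1; no professors → C(3,6) = 0.
Both groups omitted at once is impossible, so 84 − 1 = 83.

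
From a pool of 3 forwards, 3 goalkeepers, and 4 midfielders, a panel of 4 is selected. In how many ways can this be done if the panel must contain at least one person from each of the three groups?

126

Total 4-person selections from all 10: C(10,4) = 210.
Selections missing a whole group: no forwards → C(7,4) = 35; no goalkeepers → C(7,4) = 35; no midfielders → C(6,4) = 15.
Add back selections omitting two groups (i.e. drawn from a single group): C(3,4) + C(3,4) + C(4,4) = 1.
By inclusion–exclusion: 210 − 85 + 1 = 126.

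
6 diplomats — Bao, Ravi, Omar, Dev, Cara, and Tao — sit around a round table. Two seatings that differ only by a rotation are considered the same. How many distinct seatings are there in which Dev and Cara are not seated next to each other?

72

All circular seatings of 6 people number (5)! = 120.
Those with Dev next to Cara: fuse the pair into one unit and seat 5 units around a circle — 2·(4)! = 48.
Subtracting, 120 − 48 = 72.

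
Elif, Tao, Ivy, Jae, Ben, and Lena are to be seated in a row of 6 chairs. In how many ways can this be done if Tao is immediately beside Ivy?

Glue Tao and Ivy into one block (2 internal orders), leaving 5 units to arrange in a row.
That gives 2 × 5! = 2 × 120 = 240.

240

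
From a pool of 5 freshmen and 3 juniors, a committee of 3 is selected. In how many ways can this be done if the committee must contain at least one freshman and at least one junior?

45

With no constraint there are C(8,3) = 56 possible selections.
Subtract selections that omit an entire group: no freshmen → C(3,3) = 1; no juniors → C(5,3) = 10.
Both groups omitted at once is impossible, so 56 − 11 = 45.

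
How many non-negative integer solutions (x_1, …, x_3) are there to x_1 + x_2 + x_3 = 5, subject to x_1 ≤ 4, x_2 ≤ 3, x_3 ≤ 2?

Ignoring the caps, the number of non-negative solutions to x_1+…+x_3 = 5 is C(7,2) = 21.
Subtract solutions that violate a single cap (substitute x_i' = x_i − (cap_i+1)): x_1 ≥ 5 gives C(2,2) = 1; x_2 ≥ 4 gives C(3,2) = 3; x_3 ≥ 3 gives C(4,2) = 6. Together 10.
No two caps can be exceeded simultaneously, so the pair terms are all 0.
By inclusion–exclusion the count is 21 − 10 + 0 = 11.

11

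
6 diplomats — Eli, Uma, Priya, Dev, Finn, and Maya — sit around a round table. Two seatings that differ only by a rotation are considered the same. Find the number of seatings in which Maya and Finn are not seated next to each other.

All circular seatings of 6 people number (5)! = 120.
Seatings with Maya beside Finn: treat them as a block with 2 internal orders, giving 2 × (4)! = 48.
Subtracting, 120 − 48 = 72.

72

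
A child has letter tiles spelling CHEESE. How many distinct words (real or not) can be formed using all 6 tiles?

120

Letter multiplicities in CHEESE: C×1, E×3, H×1, S×1.
Dividing 6! = 720 by 3! = 6 for the repeated letters gives 120.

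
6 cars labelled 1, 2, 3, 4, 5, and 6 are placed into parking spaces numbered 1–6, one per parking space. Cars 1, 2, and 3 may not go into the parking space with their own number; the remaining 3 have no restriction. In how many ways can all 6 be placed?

426

Let Aᵢ (for i ∈ {1, 2, 3}) be the placements that put car i in its forbidden parking space. Any j of these fix j positions, leaving (6−j)! ways to fill the rest, and there are C(3,j) ways to pick which j.
By inclusion–exclusion, the number of valid placements is Σ_{j=0}^{3} (−1)^j C(3,j)·(6−j)!.
Computing: 720 − 360 + 72 − 6 = 426.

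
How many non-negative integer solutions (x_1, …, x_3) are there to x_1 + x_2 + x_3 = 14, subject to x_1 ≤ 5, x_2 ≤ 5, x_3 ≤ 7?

Without the upper bounds there are C(16,2) = 120 ways to split 14 among 3 variables.
Subtract solutions that violate a single cap (substitute x_i' = x_i − (cap_i+1)): x_1 ≥ 6 gives C(10,2) = 45; x_2 ≥ 6 gives C(10,2) = 45; x_3 ≥ 8 gives C(8,2) = 28. Together 118.
Add back pairs where two caps are both exceeded: 6 + 1 + 1 = 8.
By inclusion–exclusion the count is 120 − 118 + 8 = 10.

10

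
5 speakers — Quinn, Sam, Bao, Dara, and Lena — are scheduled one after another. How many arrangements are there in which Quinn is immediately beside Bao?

48

Place the 3 others and the Quinn-Bao pair as 4 objects in a line; the pair has 2 internal arrangements.
So the count is 2·(4)! = 48.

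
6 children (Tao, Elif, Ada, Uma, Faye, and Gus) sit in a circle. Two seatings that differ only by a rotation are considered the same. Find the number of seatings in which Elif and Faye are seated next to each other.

Glue Elif and Faye into a block (2 internal orders). Seating 5 units around a circle gives (4)! arrangements.
So 2 × (4)! = 2 × 24 = 48.

48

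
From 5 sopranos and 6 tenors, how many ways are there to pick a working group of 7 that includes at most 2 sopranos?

Split by how many sopranos are chosen (0 through 2).
Sum: C(5,0)·C(6,7) + C(5,1)·C(6,6) + C(5,2)·C(6,5) = 0 + 5 + 60 = 65.

65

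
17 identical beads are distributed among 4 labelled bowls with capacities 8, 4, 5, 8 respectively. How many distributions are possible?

135

Ignoring the caps, the number of non-negative solutions to x_1+…+x_4 = 17 is C(20,3) = 1140.
Subtract solutions that violate a single cap (substitute x_i' = x_i − (cap_i+1)): x_1 ≥ 9 gives C(11,3) = 165; x_2 ≥ 5 gives C(15,3) = 455; x_3 ≥ 6 gives C(14,3) = 364; x_4 ≥ 9 gives C(11,3) = 165. Together 1149.
Add back pairs where two caps are both exceeded: 20 + 10 + 0 + 84 + 20 + 10 = 144.
By inclusion–exclusion the count is 1140 − 1149 + 144 = 135.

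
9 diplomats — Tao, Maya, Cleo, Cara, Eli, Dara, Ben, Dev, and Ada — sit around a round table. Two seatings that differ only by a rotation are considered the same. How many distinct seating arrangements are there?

40320

Seat Tao anywhere (absorbing the rotational symmetry), then permute the other 8: (8)! = 40320.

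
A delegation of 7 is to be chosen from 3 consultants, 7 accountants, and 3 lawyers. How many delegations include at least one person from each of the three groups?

1477

Total 7-person selections from all 13: C(13,7) = 1716.
Subtract selections that omit an entire group: no consultants → C(10,7) = 120; no accountants → C(6,7) = 0; no lawyers → C(10,7) = 120.
Add back selections omitting two groups (i.e. drawn from a single group): C(3,7) + C(7,7) + C(3,7) = 1.
By inclusion–exclusion: 1716 − 240 + 1 = 1477.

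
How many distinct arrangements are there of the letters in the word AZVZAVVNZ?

5040

The 9 letters of AZVZAVVNZ have repeats: A appearing twice, V appearing 3 times, and Z appearing 3 times.
Dividing 9! = 362880 by 3!·3!·2! = 72 for the repeated letters gives 5040.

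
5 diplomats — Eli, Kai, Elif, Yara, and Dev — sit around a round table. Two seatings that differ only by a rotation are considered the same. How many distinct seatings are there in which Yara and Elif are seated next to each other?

12

Treat {Yara, Elif} as one unit (2 internal orders) and seat the resulting 4 units around the table: (3)! circular arrangements.
So 2 × (3)! = 2 × 6 = 12.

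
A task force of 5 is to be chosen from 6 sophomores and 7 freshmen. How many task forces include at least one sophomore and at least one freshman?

1260

Unrestricted: C(13,5) = 1287 ways to pick any 5 of the 13.
Subtract selections that omit an entire group: no sophomores → C(7,5) = 21; no freshmen → C(6,5) = 6.
Both groups omitted at once is impossible, so 1287 − 27 = 1260.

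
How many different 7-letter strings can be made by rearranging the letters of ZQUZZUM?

Letter multiplicities in ZQUZZUM: M×1, Q×1, U×2, Z×3.
Dividing 7! = 5040 by 3!·2! = 12 for the repeated letters gives 420.

420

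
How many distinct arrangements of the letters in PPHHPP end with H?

Fix H in the last position and arrange the remaining 5 letters.
Those 5 letters have P appearing 4 times, giving (5)!/(4!) = 5.

5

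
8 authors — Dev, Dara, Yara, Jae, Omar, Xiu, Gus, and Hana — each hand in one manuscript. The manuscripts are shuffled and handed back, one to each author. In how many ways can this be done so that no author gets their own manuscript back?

14833

Let Aᵢ be the assignments in which author i gets their own manuscript. We want the size of the complement of A₁∪…∪A_8.
By inclusion–exclusion this is Σ_{j=0}^{8} (−1)^j C(8,j)·(8−j)!.
Computing: 40320 − 40320 + 20160 − 6720 + 1680 − 336 + 56 − 8 + 1 = 14833.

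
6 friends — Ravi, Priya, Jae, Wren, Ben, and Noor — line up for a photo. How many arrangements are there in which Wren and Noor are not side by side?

There are 6! = 720 arrangements in all. If Wren and Noor are adjacent, merging them into one block gives 2·(5)! = 240 arrangements.
So 720 − 240 = 480 arrangements keep them apart.

480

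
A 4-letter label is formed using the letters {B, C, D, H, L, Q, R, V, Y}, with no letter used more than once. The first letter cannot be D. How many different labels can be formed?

2688

The first letter has 9−1 = 8 choices (anything except D).
The remaining 3 letters are filled from the other 8 symbols without repetition: 8 × 7 × 6 = 336.
Total: 8 × 336 = 2688.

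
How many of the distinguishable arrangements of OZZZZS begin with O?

5

With the first slot taken by O, it remains to arrange the other 5 letters (ZZZZS).
Those 5 letters have Z appearing 4 times, giving (5)!/(4!) = 5.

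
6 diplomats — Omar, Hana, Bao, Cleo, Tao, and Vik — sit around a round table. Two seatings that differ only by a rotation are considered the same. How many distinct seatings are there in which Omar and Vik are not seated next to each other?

72

Without the restriction there are (5)! = 120 seatings.
Seatings with Omar beside Vik: treat them as a block with 2 internal orders, giving 2 × (4)! = 48.
Subtracting, 120 − 48 = 72.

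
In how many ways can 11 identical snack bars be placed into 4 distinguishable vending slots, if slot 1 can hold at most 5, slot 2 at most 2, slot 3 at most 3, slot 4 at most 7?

53

Without the upper bounds there are C(14,3) = 364 ways to split 11 among 4 vending slots.
Subtract solutions that violate a single cap (substitute x_i' = x_i − (cap_i+1)): x_1 ≥ 6 gives C(8,3) = 56; x_2 ≥ 3 gives C(11,3) = 165; x_3 ≥ 4 gives C(10,3) = 120; x_4 ≥ 8 gives C(6,3) = 20. Together 361.
Add back pairs where two caps are both exceeded: 10 + 4 + 0 + 35 + 1 + 0 = 50.
By inclusion–exclusion the count is 364 − 361 + 50 = 53.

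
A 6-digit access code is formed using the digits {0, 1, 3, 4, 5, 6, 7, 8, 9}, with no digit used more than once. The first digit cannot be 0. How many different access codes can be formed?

The first digit has 9−1 = 8 choices (anything except 0).
The remaining 5 digits are filled from the other 8 symbols without repetition: 8 × 7 × 6 × 5 × 4 = 6720.
Total: 8 × 6720 = 53760.

53760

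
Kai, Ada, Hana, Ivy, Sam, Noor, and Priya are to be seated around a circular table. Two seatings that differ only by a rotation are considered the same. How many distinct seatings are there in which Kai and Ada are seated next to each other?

240

Treat {Kai, Ada} as one unit (2 internal orders) and seat the resulting 6 units around the table: (5)! circular arrangements.
So 2 × (5)! = 2 × 120 = 240.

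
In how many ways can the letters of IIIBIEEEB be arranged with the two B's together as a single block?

Treat the 2 copies of B as a single block. The multiset to arrange is then {BB, E, E, E, I, I, I, I}, 8 items in all.
That gives (8)!/(4!·3!) = 280 arrangements.

280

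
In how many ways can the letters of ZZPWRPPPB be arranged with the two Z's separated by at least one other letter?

Total arrangements of ZZPWRPPPB: 9!/(4!·2!) = 7560.
If the two Z's are adjacent, glue them into one block, leaving 8 items to arrange: (8)!/(4!) = 1680 ways.
Hence 7560 − 1680 = 5880.

5880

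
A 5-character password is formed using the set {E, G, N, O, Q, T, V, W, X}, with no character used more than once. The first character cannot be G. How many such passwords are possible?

The first character has 9−1 = 8 choices (anything except G).
The remaining 4 characters are filled from the other 8 symbols without repetition: 8 × 7 × 6 × 5 = 1680.
Total: 8 × 1680 = 13440.

13440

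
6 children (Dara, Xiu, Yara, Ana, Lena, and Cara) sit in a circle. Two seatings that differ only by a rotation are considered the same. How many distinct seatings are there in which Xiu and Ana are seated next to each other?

Glue Xiu and Ana into a block (2 internal orders). Seating 5 units around a circle gives (4)! arrangements.
So 2 × (4)! = 2 × 24 = 48.

48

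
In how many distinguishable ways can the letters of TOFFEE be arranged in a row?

The 6 letters of TOFFEE have repeats: E appearing twice and F appearing twice.
Dividing 6! = 720 by 2!·2! = 4 for the repeated letters gives 180.

180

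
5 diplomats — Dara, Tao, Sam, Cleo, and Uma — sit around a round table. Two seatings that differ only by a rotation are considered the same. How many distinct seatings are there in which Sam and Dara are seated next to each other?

Treat {Sam, Dara} as one unit (2 internal orders) and seat the resulting 4 units around the table: (3)! circular arrangements.
So 2 × (3)! = 2 × 6 = 12.

12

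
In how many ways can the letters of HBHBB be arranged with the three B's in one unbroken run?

Treat the 3 copies of B as a single block. The multiset to arrange is then {BBB, H, H}, 3 items in all.
That gives (3)!/(2!) = 3 arrangements.

3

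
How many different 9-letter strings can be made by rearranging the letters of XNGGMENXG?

XNGGMENXG has 9 letters with G appearing 3 times, N appearing twice, and X appearing twice.
Dividing 9! = 362880 by 3!·2!·2! = 24 for the repeated letters gives 15120.

15120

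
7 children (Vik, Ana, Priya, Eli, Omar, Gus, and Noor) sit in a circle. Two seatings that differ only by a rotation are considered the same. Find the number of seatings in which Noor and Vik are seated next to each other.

240

Treat {Noor, Vik} as one unit (2 internal orders) and seat the resulting 6 units around the table: (5)! circular arrangements.
So 2 × (5)! = 2 × 120 = 240.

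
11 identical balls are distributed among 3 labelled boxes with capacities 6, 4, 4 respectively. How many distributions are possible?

10

Without the upper bounds there are C(13,2) = 78 ways to split 11 among 3 boxes.
Subtract solutions that violate a single cap (substitute x_i' = x_i − (cap_i+1)): x_1 ≥ 7 gives C(6,2) = 15; x_2 ≥ 5 gives C(8,2) = 28; x_3 ≥ 5 gives C(8,2) = 28. Together 71.
Add back pairs where two caps are both exceeded: 0 + 0 + 3 = 3.
By inclusion–exclusion the count is 78 − 71 + 3 = 10.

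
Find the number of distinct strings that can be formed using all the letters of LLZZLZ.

Letter multiplicities in LLZZLZ: L×3, Z×3.
Dividing 6! = 720 by 3!·3! = 36 for the repeated letters gives 20.

20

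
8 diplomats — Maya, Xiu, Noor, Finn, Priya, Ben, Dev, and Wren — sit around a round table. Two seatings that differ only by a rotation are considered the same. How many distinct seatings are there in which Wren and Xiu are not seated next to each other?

3600

All circular seatings of 8 people number (7)! = 5040.
Seatings with Wren beside Xiu: treat them as a block with 2 internal orders, giving 2 × (6)! = 1440.
Subtracting, 5040 − 1440 = 3600.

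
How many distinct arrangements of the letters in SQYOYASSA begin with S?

5040

Fix S in the first position and arrange the remaining 8 letters.
Those 8 letters have A appearing twice, S appearing twice, and Y appearing twice, giving (8)!/(2!·2!·2!) = 5040.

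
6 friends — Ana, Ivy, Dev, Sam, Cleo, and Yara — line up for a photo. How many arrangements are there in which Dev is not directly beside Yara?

480

There are 6! = 720 arrangements in all. If Dev and Yara are adjacent, merging them into one block gives 2·(5)! = 240 arrangements.
So 720 − 240 = 480 arrangements keep them apart.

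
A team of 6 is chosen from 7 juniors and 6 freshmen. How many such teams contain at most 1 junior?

43

Split by how many juniors are chosen (0 through 1).
Sum: C(7,0)·C(6,6) + C(7,1)·C(6,5) = 1 + 42 = 43.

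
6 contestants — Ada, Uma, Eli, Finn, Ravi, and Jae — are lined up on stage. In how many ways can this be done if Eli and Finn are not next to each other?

Of the 6! = 720 arrangements, those with Eli and Finn adjacent number 2 × 5! = 240 (treat the pair as a block with 2 internal orders).
So 720 − 240 = 480 arrangements keep them apart.

480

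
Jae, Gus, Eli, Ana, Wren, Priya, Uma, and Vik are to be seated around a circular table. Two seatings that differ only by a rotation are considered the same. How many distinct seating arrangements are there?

Around a circle, 8 distinct people have 8!/8 = (7)! = 5040 rotationally distinct seatings.

5040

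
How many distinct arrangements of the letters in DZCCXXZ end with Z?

Fix Z in the last position and arrange the remaining 6 letters.
Those 6 letters have C appearing twice and X appearing twice, giving (6)!/(2!·2!) = 180.

180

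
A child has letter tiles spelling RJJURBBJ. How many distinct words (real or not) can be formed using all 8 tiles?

Letter multiplicities in RJJURBBJ: B×2, J×3, R×2, U×1.
Dividing 8! = 40320 by 3!·2!·2! = 24 for the repeated letters gives 1680.

1680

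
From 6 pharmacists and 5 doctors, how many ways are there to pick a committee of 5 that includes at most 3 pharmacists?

381

Split by how many pharmacists are chosen (0 through 3).
Sum: C(6,0)·C(5,5) + C(6,1)·C(5,4) + C(6,2)·C(5,3) + C(6,3)·C(5,2) = 1 + 30 + 150 + 200 = 381.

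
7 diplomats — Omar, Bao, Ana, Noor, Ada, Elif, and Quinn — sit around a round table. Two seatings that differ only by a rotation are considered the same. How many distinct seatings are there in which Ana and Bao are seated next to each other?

Glue Ana and Bao into a block (2 internal orders). Seating 6 units around a circle gives (5)! arrangements.
So 2 × (5)! = 2 × 120 = 240.

240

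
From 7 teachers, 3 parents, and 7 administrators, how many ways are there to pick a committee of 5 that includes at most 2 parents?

6097

Split by how many parents are chosen (0 through 2).
Sum: C(3,0)·C(14,5) + C(3,1)·C(14,4) + C(3,2)·C(14,3) = 2002 + 3003 + 1092 = 6097.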